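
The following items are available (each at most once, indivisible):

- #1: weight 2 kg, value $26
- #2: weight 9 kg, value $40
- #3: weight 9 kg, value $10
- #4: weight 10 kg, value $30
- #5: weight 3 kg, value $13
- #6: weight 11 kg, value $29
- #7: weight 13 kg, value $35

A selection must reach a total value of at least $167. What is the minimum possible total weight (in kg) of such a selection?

Subsets with value ≥ 167, sorted by total weight:
- #1+#2+#4+#5+#6+#7: weight 48, value 173
- #1+#2+#3+#4+#6+#7: weight 54, value 170
- #1+#2+#3+#4+#5+#6+#7: weight 57, value 183
Minimum weight: 48 kg.

48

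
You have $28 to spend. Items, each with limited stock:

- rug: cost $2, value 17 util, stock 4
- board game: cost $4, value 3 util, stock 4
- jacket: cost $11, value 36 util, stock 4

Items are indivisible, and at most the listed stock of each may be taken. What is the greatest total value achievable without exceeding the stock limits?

123 util

Top feasible selections:
- 3×rug + 2×jacket: cost 28, value 123
- 4×rug + 2×board game + 1×jacket: cost 27, value 110
- 4×rug + 1×board game + 1×jacket: cost 23, value 107
Best: 123 util.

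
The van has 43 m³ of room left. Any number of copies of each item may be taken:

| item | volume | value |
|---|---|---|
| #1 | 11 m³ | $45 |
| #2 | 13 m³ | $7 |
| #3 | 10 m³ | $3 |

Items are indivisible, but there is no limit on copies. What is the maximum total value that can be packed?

$138

Best value-per-unit is #1 at 45/11; filling with it alone gives 3×45 = 135.
Optimal mix: 3×#1 + 1×#3 → volume 43, value 138.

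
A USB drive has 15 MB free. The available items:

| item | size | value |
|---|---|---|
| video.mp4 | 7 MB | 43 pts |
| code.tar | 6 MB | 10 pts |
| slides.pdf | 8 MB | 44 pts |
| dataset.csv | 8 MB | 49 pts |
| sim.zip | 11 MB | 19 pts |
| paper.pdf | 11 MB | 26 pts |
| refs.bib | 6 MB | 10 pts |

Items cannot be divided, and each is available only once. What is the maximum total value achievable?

92 pts

Check high-value combinations within 15 MB:
- video.mp4+dataset.csv: size 7+8=15, value 43+49=92
- video.mp4+slides.pdf: size 7+8=15, value 43+44=87
- code.tar+dataset.csv: size 6+8=14, value 10+49=59
- dataset.csv+refs.bib: size 8+6=14, value 49+10=59
- code.tar+slides.pdf: size 6+8=14, value 10+44=54
Best: 92 pts.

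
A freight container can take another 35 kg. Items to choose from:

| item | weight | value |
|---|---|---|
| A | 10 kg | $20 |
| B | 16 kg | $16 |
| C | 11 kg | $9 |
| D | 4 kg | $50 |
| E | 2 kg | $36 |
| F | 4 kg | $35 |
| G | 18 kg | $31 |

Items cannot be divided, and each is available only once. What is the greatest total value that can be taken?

Check high-value combinations within 35 kg:
- D+E+F+G: weight 4+2+4+18=28, value 50+36+35+31=152
- A+C+D+E+F: weight 10+11+4+2+4=31, value 20+9+50+36+35=150
- A+D+E+F: weight 10+4+2+4=20, value 20+50+36+35=141
- B+D+E+F: weight 16+4+2+4=26, value 16+50+36+35=137
- A+D+E+G: weight 10+4+2+18=34, value 20+50+36+31=137
Best: $152.

$152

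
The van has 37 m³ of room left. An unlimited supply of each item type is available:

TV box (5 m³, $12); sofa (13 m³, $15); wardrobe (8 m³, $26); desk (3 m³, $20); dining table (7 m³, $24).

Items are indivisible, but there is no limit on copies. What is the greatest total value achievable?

$240

Best value-per-unit is desk at 20/3, and filling with it alone uses volume 12×3=36. No mix of the others beats 12×20 = 240.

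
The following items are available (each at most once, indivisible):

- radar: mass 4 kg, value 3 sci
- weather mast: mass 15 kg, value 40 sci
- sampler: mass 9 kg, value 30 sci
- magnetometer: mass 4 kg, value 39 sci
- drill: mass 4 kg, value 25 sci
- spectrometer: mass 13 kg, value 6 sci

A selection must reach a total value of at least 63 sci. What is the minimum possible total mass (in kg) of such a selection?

Subsets with value ≥ 63, sorted by total mass:
- magnetometer+drill: mass 8, value 64
- radar+magnetometer+drill: mass 12, value 67
- sampler+magnetometer: mass 13, value 69
- sampler+magnetometer+drill: mass 17, value 94
Minimum mass: 8 kg.

8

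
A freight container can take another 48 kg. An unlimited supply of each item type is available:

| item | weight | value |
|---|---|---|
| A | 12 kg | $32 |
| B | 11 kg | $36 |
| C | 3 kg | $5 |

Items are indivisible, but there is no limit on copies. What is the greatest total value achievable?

$149

Best value-per-unit is B at 36/11; filling with it alone gives 4×36 = 144.
Optimal mix: 4×B + 1×C → weight 47, value 149.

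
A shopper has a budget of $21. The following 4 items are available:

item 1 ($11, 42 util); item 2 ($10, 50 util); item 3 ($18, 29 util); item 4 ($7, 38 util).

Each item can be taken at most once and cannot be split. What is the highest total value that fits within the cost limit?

Check high-value combinations within $21:
- item 1+item 2: cost 11+10=21, value 42+50=92
- item 2+item 4: cost 10+7=17, value 50+38=88
- item 1+item 4: cost 11+7=18, value 42+38=80
- item 2: cost 10, value 50
- item 1: cost 11, value 42
Best: 92 util.

92 util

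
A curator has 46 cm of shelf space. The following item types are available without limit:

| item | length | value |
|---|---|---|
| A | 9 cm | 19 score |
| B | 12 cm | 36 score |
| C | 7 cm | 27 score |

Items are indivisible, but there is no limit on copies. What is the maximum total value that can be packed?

Best value-per-unit is C at 27/7, and filling with it alone uses length 6×7=42. No mix of the others beats 6×27 = 162.

162 score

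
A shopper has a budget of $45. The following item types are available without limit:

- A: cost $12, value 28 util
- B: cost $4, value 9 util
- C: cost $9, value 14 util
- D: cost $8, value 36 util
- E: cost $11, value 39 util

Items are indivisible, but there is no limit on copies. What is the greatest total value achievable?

Best value-per-unit is D at 36/8; filling with it alone gives 5×36 = 180.
Optimal mix: 1×B + 5×D → cost 44, value 189.

189 util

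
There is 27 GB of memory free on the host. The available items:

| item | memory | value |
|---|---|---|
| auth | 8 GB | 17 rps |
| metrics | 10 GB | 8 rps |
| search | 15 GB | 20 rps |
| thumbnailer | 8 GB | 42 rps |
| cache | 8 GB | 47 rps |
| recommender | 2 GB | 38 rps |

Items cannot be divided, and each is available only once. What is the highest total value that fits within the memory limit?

This is a 0/1 knapsack; check combinations near the capacity.
- auth+thumbnailer+cache+recommender: memory 8+8+8+2=26, value 17+42+47+38=144
- thumbnailer+cache+recommender: memory 8+8+2=18, value 42+47+38=127
- auth+thumbnailer+cache: memory 8+8+8=24, value 17+42+47=106
- search+cache+recommender: memory 15+8+2=25, value 20+47+38=105
Best: 144 rps.

144 rps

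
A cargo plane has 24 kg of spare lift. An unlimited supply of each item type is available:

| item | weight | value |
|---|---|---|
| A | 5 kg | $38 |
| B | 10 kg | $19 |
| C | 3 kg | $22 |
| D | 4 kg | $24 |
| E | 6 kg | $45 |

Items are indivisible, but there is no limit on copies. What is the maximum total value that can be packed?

Best value-per-unit is A at 38/5; filling with it alone gives 4×38 = 152.
Optimal mix: 3×A + 1×C + 1×E → weight 24, value 181.

$181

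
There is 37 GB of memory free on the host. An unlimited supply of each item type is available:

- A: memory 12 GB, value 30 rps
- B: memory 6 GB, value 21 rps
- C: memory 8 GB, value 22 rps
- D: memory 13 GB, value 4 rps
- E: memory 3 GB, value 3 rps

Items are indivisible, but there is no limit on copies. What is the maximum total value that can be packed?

126 rps

Best value-per-unit is B at 21/6, and filling with it alone uses memory 6×6=36. No mix of the others beats 6×21 = 126.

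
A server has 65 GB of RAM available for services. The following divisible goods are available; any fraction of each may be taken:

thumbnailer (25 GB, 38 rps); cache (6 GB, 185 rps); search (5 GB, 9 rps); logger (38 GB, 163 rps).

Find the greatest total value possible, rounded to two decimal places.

381.32

Take in order of value per unit:
- cache (185/6 per unit): all 6 → value 185, running total 185.00
- logger (163/38 per unit): all 38 → value 163, running total 348.00
- search (9/5 per unit): all 5 → value 9, running total 357.00
- thumbnailer (38/25 per unit): 16 of 25 → value 16×38/25 = 24.3200, running total 381.32
Total 381.32.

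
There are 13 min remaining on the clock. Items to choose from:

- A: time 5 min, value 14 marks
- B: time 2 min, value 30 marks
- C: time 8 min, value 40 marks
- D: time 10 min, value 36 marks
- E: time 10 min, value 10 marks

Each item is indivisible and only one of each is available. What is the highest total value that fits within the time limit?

Check high-value combinations within 13 min:
- B+C: time 2+8=10, value 30+40=70
- B+D: time 2+10=12, value 30+36=66
- A+C: time 5+8=13, value 14+40=54
- A+B: time 5+2=7, value 14+30=44
Best: 70 marks.

70 marks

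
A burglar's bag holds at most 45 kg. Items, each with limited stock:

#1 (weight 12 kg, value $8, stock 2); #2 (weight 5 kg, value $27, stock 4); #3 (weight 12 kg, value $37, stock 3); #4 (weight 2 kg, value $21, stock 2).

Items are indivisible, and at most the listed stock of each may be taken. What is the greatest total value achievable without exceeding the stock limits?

Best selections within weight 45 and stock limits:
- 3×#2 + 2×#3 + 2×#4: weight 43, value 197
- 4×#2 + 1×#3 + 2×#4: weight 36, value 187
- 4×#2 + 2×#3: weight 44, value 182
- 1×#2 + 3×#3 + 2×#4: weight 45, value 180
Best: $197.

$197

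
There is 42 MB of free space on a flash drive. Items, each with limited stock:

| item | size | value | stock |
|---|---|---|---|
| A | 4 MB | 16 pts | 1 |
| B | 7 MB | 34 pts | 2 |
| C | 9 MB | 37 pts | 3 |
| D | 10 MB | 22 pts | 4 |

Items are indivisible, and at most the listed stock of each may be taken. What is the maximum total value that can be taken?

179 pts

Best selections within size 42 and stock limits:
- 2×B + 3×C: size 41, value 179
- 2×B + 2×C + 1×D: size 42, value 164
Best: 179 pts.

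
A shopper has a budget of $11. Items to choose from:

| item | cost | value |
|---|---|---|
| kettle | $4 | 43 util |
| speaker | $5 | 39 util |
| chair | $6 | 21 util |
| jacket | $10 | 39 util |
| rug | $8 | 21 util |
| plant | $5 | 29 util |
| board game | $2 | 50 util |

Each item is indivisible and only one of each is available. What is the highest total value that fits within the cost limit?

Check high-value combinations within $11:
- kettle+speaker+board game: cost 4+5+2=11, value 43+39+50=132
- kettle+plant+board game: cost 4+5+2=11, value 43+29+50=122
- kettle+board game: cost 4+2=6, value 43+50=93
Best: 132 util.

132 util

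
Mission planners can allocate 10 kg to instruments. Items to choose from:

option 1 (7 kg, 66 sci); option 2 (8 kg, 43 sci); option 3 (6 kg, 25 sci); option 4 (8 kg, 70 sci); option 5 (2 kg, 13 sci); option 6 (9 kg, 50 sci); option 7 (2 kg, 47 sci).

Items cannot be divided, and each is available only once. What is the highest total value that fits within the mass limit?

117 sci

Check high-value combinations within 10 kg:
- option 4+option 7: mass 8+2=10, value 70+47=117
- option 1+option 7: mass 7+2=9, value 66+47=113
- option 2+option 7: mass 8+2=10, value 43+47=90
- option 3+option 5+option 7: mass 6+2+2=10, value 25+13+47=85
- option 4+option 5: mass 8+2=10, value 70+13=83
Best: 117 sci.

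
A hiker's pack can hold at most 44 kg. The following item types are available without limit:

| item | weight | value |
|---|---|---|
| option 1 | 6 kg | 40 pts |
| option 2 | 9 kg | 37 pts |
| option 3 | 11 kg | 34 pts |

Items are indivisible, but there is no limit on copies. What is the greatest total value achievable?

280 pts

Best value-per-unit is option 1 at 40/6, and filling with it alone uses weight 7×6=42. No mix of the others beats 7×40 = 280.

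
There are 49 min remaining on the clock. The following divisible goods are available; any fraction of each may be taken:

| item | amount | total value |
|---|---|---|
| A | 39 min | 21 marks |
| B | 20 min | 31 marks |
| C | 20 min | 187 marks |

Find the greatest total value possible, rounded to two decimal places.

Take in order of value per unit:
- C (187/20 per unit): all 20 → value 187, running total 187.00
- B (31/20 per unit): all 20 → value 31, running total 218.00
- A (21/39 per unit): 9 of 39 → value 9×21/39 = 4.8462, running total 222.85
Total 222.85.

222.85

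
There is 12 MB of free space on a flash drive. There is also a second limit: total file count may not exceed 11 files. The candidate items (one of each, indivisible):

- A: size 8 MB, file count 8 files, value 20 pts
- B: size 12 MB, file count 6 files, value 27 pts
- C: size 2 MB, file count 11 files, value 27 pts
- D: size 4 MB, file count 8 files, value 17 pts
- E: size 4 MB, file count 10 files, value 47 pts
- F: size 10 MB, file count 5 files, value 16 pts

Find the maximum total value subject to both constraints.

Feasible sets respecting both limits:
- E: size 4, file count 10, value 47
- B: size 12, file count 6, value 27
- C: size 2, file count 11, value 27
- A: size 8, file count 8, value 20
Best: 47 pts.

47 pts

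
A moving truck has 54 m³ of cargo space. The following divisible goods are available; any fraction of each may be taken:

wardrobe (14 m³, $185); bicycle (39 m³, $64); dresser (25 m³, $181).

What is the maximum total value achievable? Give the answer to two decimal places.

Take in order of value per unit:
- wardrobe (185/14 per unit): all 14 → value 185, running total 185.00
- dresser (181/25 per unit): all 25 → value 181, running total 366.00
- bicycle (64/39 per unit): 15 of 39 → value 15×64/39 = 24.6154, running total 390.62
Total 390.62.

390.62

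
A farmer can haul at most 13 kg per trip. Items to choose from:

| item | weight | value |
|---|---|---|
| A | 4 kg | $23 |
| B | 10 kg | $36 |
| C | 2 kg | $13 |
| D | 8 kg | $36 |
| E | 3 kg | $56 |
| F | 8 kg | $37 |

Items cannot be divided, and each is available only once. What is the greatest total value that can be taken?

$106

Check high-value combinations within 13 kg:
- C+E+F: weight 2+3+8=13, value 13+56+37=106
- C+D+E: weight 2+8+3=13, value 13+36+56=105
- E+F: weight 3+8=11, value 56+37=93
- A+C+E: weight 4+2+3=9, value 23+13+56=92
- D+E: weight 8+3=11, value 36+56=92
Best: $106.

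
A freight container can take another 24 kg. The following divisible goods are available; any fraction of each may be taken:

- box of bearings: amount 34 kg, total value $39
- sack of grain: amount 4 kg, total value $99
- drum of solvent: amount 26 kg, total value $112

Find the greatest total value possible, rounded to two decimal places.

185.15

Take in order of value per unit:
- sack of grain (99/4 per unit): all 4 → value 99, running total 99.00
- drum of solvent (112/26 per unit): 20 of 26 → value 20×112/26 = 86.1538, running total 185.15
Total 185.15.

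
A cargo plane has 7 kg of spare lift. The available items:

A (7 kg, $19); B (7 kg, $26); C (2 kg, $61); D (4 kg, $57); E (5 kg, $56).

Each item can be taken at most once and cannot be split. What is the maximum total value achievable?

Check high-value combinations within 7 kg:
- C+D: weight 2+4=6, value 61+57=118
- C+E: weight 2+5=7, value 61+56=117
- C: weight 2, value 61
Best: $118.

$118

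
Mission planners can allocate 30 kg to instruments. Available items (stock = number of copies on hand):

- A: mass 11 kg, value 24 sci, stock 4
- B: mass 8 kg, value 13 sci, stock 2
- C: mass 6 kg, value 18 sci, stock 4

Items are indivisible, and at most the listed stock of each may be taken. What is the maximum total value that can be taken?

78 sci

Best selections within mass 30 and stock limits:
- 1×A + 3×C: mass 29, value 78
- 4×C: mass 24, value 72
Best: 78 sci.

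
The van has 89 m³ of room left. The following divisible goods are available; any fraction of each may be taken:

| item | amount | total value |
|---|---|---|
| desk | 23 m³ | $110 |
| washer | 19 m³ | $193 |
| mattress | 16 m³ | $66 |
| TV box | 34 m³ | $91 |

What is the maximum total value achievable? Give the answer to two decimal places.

451.97

Take in order of value per unit:
- washer (193/19 per unit): all 19 → value 193, running total 193.00
- desk (110/23 per unit): all 23 → value 110, running total 303.00
- mattress (66/16 per unit): all 16 → value 66, running total 369.00
- TV box (91/34 per unit): 31 of 34 → value 31×91/34 = 82.9706, running total 451.97
Total 451.97.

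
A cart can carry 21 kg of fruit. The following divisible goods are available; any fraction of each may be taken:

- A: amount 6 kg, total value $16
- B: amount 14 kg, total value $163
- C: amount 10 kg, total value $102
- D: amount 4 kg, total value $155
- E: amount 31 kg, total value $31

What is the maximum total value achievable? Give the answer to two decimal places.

Take in order of value per unit:
- D (155/4 per unit): all 4 → value 155, running total 155.00
- B (163/14 per unit): all 14 → value 163, running total 318.00
- C (102/10 per unit): 3 of 10 → value 3×102/10 = 30.6000, running total 348.60
Total 348.60.

348.60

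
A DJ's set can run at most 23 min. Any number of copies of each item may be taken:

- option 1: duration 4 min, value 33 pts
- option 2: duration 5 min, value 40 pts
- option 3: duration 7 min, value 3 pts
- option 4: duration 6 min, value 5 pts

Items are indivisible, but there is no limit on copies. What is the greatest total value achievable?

186 pts

Best value-per-unit is option 1 at 33/4; filling with it alone gives 5×33 = 165.
Optimal mix: 2×option 1 + 3×option 2 → duration 23, value 186.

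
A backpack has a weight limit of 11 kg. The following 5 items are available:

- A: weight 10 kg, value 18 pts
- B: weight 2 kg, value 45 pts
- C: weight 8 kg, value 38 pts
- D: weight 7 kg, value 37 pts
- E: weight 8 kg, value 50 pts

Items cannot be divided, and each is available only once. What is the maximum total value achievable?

95 pts

Check high-value combinations within 11 kg:
- B+E: weight 2+8=10, value 45+50=95
- B+C: weight 2+8=10, value 45+38=83
- B+D: weight 2+7=9, value 45+37=82
- E: weight 8, value 50
- B: weight 2, value 45
Best: 95 pts.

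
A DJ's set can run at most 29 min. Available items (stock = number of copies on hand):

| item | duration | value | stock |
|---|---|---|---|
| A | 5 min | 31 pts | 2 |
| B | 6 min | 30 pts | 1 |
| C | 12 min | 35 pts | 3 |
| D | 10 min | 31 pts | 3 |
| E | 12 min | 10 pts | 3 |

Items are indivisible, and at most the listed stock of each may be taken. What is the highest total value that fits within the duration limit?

Best selections within duration 29 and stock limits:
- 2×A + 1×B + 1×C: duration 28, value 127
- 2×A + 1×B + 1×D: duration 26, value 123
- 2×A + 1×B + 1×E: duration 28, value 102
Best: 127 pts.

127 pts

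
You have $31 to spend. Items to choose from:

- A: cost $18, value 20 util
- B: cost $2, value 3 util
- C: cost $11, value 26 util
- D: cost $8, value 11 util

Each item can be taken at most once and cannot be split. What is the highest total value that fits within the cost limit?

Check high-value combinations within $31:
- A+B+C: cost 18+2+11=31, value 20+3+26=49
- A+C: cost 18+11=29, value 20+26=46
- B+C+D: cost 2+11+8=21, value 3+26+11=40
- C+D: cost 11+8=19, value 26+11=37
- A+B+D: cost 18+2+8=28, value 20+3+11=34
Best: 49 util.

49 util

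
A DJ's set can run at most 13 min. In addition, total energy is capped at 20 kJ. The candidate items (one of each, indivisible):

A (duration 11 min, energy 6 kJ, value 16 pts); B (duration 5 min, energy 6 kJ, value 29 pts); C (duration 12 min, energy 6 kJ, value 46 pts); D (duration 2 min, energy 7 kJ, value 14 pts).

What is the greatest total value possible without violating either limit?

Feasible sets respecting both limits:
- C: duration 12, energy 6, value 46
- B+D: duration 7, energy 13, value 43
- A+D: duration 13, energy 13, value 30
- B: duration 5, energy 6, value 29
Best: 46 pts.

46 pts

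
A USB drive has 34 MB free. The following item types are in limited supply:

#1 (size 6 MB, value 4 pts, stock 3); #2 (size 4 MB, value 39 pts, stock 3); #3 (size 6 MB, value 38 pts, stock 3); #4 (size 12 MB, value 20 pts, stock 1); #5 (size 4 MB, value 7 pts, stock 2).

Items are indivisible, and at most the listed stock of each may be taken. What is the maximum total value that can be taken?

Top feasible selections:
- 3×#2 + 3×#3 + 1×#5: size 34, value 238
- 3×#2 + 3×#3: size 30, value 231
- 3×#2 + 2×#3 + 2×#5: size 32, value 207
- 2×#2 + 3×#3 + 2×#5: size 34, value 206
Best: 238 pts.

238 pts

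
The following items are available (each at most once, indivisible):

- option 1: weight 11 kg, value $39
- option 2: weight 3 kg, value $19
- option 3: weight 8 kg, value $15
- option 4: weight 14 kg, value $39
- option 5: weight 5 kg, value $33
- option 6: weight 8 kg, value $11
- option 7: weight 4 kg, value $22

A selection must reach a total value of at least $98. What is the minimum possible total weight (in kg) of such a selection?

23

Subsets with value ≥ 98, sorted by total weight:
- option 1+option 2+option 5+option 7: weight 23, value 113
- option 2+option 4+option 5+option 7: weight 26, value 113
- option 1+option 2+option 3+option 5: weight 27, value 106
Minimum weight: 23 kg.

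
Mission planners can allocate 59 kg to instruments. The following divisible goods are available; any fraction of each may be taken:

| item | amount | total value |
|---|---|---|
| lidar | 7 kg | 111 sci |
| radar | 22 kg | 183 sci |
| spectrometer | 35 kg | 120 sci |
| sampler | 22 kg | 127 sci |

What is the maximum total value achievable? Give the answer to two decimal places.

448.43

Take in order of value per unit:
- lidar (111/7 per unit): all 7 → value 111, running total 111.00
- radar (183/22 per unit): all 22 → value 183, running total 294.00
- sampler (127/22 per unit): all 22 → value 127, running total 421.00
- spectrometer (120/35 per unit): 8 of 35 → value 8×120/35 = 27.4286, running total 448.43
Total 448.43.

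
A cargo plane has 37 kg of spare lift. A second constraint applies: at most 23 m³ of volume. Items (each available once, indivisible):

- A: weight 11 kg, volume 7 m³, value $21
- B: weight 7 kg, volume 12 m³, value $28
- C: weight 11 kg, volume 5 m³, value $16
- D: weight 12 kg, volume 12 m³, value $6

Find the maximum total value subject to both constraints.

Feasible sets respecting both limits:
- A+B: weight 18, volume 19, value 49
- B+C: weight 18, volume 17, value 44
- A+C: weight 22, volume 12, value 37
- B: weight 7, volume 12, value 28
Best: $49.

$49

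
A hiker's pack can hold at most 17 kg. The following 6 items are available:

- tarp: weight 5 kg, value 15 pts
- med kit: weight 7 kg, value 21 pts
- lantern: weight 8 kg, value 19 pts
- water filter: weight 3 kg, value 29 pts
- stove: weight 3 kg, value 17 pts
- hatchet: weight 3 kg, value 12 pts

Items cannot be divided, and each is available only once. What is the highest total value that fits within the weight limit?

This is a 0/1 knapsack; check combinations near the capacity.
- med kit+water filter+stove+hatchet: weight 7+3+3+3=16, value 21+29+17+12=79
- lantern+water filter+stove+hatchet: weight 8+3+3+3=17, value 19+29+17+12=77
- tarp+water filter+stove+hatchet: weight 5+3+3+3=14, value 15+29+17+12=73
Best: 79 pts.

79 pts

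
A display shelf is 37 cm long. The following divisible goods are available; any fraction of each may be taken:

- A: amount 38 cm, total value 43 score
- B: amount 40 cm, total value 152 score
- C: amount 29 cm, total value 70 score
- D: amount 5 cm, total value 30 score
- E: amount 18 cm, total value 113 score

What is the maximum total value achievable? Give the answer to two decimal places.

196.20

Take in order of value per unit:
- E (113/18 per unit): all 18 → value 113, running total 113.00
- D (30/5 per unit): all 5 → value 30, running total 143.00
- B (152/40 per unit): 14 of 40 → value 14×152/40 = 53.2000, running total 196.20
Total 196.20.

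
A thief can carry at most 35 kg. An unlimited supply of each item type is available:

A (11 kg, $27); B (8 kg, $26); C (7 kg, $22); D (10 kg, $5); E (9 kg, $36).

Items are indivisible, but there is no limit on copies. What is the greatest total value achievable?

$134

Best value-per-unit is E at 36/9; filling with it alone gives 3×36 = 108.
Optimal mix: 1×B + 3×E → weight 35, value 134.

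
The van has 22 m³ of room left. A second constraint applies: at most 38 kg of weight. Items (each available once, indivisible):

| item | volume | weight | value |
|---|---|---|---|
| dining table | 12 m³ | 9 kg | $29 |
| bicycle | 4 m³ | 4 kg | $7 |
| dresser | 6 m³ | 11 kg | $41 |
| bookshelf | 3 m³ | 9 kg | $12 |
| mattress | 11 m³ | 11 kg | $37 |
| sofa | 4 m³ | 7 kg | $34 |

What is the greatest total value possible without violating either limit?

Feasible sets respecting both limits:
- dresser+mattress+sofa: volume 21, weight 29, value 112
- dining table+dresser+sofa: volume 22, weight 27, value 104
- bicycle+dresser+bookshelf+sofa: volume 17, weight 31, value 94
Best: $112.

$112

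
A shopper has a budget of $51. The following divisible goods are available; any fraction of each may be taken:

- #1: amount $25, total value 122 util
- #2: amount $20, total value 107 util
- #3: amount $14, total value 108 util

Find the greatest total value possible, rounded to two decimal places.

Take in order of value per unit:
- #3 (108/14 per unit): all 14 → value 108, running total 108.00
- #2 (107/20 per unit): all 20 → value 107, running total 215.00
- #1 (122/25 per unit): 17 of 25 → value 17×122/25 = 82.9600, running total 297.96
Total 297.96.

297.96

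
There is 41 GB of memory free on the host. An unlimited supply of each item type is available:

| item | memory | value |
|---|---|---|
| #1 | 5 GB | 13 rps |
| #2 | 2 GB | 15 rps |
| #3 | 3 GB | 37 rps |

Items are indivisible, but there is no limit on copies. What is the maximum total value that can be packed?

496 rps

Best value-per-unit is #3 at 37/3; filling with it alone gives 13×37 = 481.
Optimal mix: 1×#2 + 13×#3 → memory 41, value 496.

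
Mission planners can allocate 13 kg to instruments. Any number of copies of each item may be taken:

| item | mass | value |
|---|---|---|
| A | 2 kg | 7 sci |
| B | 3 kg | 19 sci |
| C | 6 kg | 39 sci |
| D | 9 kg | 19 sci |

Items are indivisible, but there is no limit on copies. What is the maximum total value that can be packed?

Best value-per-unit is C at 39/6, and filling with it alone uses mass 2×6=12. No mix of the others beats 2×39 = 78.

78 sci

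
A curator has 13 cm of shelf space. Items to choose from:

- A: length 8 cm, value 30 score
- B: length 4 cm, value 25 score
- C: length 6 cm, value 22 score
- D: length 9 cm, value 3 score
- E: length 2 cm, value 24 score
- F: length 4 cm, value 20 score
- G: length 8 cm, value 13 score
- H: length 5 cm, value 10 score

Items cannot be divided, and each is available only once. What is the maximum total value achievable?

71 score

Check high-value combinations within 13 cm:
- B+C+E: length 4+6+2=12, value 25+22+24=71
- B+E+F: length 4+2+4=10, value 25+24+20=69
- C+E+F: length 6+2+4=12, value 22+24+20=66
- B+E+H: length 4+2+5=11, value 25+24+10=59
Best: 71 score.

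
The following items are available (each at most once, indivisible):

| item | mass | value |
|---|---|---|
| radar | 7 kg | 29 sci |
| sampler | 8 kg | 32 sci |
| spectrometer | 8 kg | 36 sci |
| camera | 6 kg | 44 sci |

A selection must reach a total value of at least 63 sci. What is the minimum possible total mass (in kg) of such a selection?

13

Subsets with value ≥ 63, sorted by total mass:
- radar+camera: mass 13, value 73
- spectrometer+camera: mass 14, value 80
- sampler+camera: mass 14, value 76
- radar+spectrometer: mass 15, value 65
Minimum mass: 13 kg.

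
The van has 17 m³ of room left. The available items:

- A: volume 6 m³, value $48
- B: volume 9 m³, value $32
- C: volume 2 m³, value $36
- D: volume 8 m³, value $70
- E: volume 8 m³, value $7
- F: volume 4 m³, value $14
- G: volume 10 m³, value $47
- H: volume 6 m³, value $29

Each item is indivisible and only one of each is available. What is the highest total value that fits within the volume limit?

This is a 0/1 knapsack; check combinations near the capacity.
- A+C+D: volume 6+2+8=16, value 48+36+70=154
- C+D+H: volume 2+8+6=16, value 36+70+29=135
- C+D+F: volume 2+8+4=14, value 36+70+14=120
Best: $154.

$154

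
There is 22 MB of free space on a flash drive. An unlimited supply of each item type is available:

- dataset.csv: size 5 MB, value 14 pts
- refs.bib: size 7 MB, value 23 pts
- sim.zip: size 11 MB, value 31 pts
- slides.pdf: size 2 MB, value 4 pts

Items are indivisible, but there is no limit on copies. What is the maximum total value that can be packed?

Best value-per-unit is refs.bib at 23/7, and filling with it alone uses size 3×7=21. No mix of the others beats 3×23 = 69.

69 pts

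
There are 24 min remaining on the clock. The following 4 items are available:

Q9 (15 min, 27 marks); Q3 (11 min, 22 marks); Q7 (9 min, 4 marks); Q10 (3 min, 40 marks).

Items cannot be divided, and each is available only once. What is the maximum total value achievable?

67 marks

Check high-value combinations within 24 min:
- Q9+Q10: time 15+3=18, value 27+40=67
- Q3+Q7+Q10: time 11+9+3=23, value 22+4+40=66
- Q3+Q10: time 11+3=14, value 22+40=62
- Q7+Q10: time 9+3=12, value 4+40=44
- Q10: time 3, value 40
Best: 67 marks.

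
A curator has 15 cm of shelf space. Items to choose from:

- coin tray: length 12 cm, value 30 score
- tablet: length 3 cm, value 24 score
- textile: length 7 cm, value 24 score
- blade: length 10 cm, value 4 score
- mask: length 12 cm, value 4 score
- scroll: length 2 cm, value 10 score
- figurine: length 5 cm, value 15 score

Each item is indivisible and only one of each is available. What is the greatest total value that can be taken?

63 score

Check high-value combinations within 15 cm:
- tablet+textile+figurine: length 3+7+5=15, value 24+24+15=63
- tablet+textile+scroll: length 3+7+2=12, value 24+24+10=58
- coin tray+tablet: length 12+3=15, value 30+24=54
- tablet+scroll+figurine: length 3+2+5=10, value 24+10+15=49
- textile+scroll+figurine: length 7+2+5=14, value 24+10+15=49
Best: 63 score.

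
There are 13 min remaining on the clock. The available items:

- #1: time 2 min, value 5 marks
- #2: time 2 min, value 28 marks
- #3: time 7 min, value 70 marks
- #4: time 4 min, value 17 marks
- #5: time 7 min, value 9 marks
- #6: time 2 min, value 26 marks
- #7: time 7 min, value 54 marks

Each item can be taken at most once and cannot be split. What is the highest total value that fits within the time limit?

129 marks

Check high-value combinations within 13 min:
- #1+#2+#3+#6: time 2+2+7+2=13, value 5+28+70+26=129
- #2+#3+#6: time 2+7+2=11, value 28+70+26=124
- #2+#3+#4: time 2+7+4=13, value 28+70+17=115
- #3+#4+#6: time 7+4+2=13, value 70+17+26=113
- #1+#2+#6+#7: time 2+2+2+7=13, value 5+28+26+54=113
Best: 129 marks.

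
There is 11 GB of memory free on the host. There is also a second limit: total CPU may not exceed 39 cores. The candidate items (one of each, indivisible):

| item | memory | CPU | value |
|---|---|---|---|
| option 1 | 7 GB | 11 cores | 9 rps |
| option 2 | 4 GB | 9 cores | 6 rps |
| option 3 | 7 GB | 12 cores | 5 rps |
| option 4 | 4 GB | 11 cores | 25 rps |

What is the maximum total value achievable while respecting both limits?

Feasible sets respecting both limits:
- option 1+option 4: memory 11, CPU 22, value 34
- option 2+option 4: memory 8, CPU 20, value 31
- option 3+option 4: memory 11, CPU 23, value 30
Best: 34 rps.

34 rps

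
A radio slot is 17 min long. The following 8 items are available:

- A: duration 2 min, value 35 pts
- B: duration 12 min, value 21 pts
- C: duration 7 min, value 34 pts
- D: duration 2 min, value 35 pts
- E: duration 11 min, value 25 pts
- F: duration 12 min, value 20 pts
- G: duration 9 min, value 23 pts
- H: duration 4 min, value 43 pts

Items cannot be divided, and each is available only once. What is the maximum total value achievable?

147 pts

Check high-value combinations within 17 min:
- A+C+D+H: duration 2+7+2+4=15, value 35+34+35+43=147
- A+D+G+H: duration 2+2+9+4=17, value 35+35+23+43=136
- A+D+H: duration 2+2+4=8, value 35+35+43=113
- A+C+H: duration 2+7+4=13, value 35+34+43=112
- C+D+H: duration 7+2+4=13, value 34+35+43=112
Best: 147 pts.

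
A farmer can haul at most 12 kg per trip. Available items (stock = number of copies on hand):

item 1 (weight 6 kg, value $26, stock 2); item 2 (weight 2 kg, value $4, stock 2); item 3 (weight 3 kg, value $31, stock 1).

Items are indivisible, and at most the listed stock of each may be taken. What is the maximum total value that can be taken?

Top feasible selections:
- 1×item 1 + 1×item 2 + 1×item 3: weight 11, value 61
- 1×item 1 + 1×item 3: weight 9, value 57
Best: $61.

$61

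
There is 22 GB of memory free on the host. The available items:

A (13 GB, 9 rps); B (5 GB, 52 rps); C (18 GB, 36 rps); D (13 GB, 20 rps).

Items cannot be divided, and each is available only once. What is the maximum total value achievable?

72 rps

Check high-value combinations within 22 GB:
- B+D: memory 5+13=18, value 52+20=72
- A+B: memory 13+5=18, value 9+52=61
- B: memory 5, value 52
- C: memory 18, value 36
Best: 72 rps.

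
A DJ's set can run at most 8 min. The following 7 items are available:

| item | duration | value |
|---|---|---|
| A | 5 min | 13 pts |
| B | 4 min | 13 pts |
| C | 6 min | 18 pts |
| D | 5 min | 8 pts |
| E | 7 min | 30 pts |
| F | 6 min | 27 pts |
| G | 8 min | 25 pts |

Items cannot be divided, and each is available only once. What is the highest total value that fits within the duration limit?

Check high-value combinations within 8 min:
- E: duration 7, value 30
- F: duration 6, value 27
- G: duration 8, value 25
Best: 30 pts.

30 pts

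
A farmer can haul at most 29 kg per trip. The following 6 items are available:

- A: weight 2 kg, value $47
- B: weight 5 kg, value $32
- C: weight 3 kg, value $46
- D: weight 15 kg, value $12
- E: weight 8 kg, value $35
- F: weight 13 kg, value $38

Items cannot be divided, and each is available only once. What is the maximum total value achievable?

$166

Check high-value combinations within 29 kg:
- A+C+E+F: weight 2+3+8+13=26, value 47+46+35+38=166
- A+B+C+F: weight 2+5+3+13=23, value 47+32+46+38=163
- A+B+C+E: weight 2+5+3+8=18, value 47+32+46+35=160
- A+B+E+F: weight 2+5+8+13=28, value 47+32+35+38=152
- B+C+E+F: weight 5+3+8+13=29, value 32+46+35+38=151
Best: $166.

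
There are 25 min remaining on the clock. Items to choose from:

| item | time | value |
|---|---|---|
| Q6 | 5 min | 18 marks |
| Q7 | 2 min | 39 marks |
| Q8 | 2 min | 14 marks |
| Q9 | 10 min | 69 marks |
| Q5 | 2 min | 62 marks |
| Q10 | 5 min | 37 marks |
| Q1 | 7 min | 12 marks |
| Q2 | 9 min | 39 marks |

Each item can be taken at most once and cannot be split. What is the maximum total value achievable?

Check high-value combinations within 25 min:
- Q6+Q7+Q9+Q5+Q10: time 5+2+10+2+5=24, value 18+39+69+62+37=225
- Q7+Q8+Q9+Q5+Q2: time 2+2+10+2+9=25, value 39+14+69+62+39=223
- Q7+Q8+Q9+Q5+Q10: time 2+2+10+2+5=21, value 39+14+69+62+37=221
- Q7+Q9+Q5+Q2: time 2+10+2+9=23, value 39+69+62+39=209
- Q6+Q7+Q8+Q5+Q10+Q2: time 5+2+2+2+5+9=25, value 18+39+14+62+37+39=209
Best: 225 marks.

225 marks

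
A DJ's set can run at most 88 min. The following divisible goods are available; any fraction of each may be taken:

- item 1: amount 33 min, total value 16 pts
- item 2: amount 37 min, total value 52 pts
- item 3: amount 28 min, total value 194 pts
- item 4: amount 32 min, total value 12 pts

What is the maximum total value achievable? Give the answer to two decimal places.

Take in order of value per unit:
- item 3 (194/28 per unit): all 28 → value 194, running total 194.00
- item 2 (52/37 per unit): all 37 → value 52, running total 246.00
- item 1 (16/33 per unit): 23 of 33 → value 23×16/33 = 11.1515, running total 257.15
Total 257.15.

257.15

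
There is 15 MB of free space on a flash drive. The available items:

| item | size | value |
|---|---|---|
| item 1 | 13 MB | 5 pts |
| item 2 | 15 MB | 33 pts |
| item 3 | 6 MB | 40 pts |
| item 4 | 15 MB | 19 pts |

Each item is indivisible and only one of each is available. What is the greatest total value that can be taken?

Check high-value combinations within 15 MB:
- item 3: size 6, value 40
- item 2: size 15, value 33
- item 4: size 15, value 19
Best: 40 pts.

40 pts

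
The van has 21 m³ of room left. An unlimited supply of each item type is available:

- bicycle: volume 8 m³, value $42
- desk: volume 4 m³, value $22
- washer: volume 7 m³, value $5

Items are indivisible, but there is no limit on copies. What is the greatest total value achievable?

$110

Best value-per-unit is desk at 22/4, and filling with it alone uses volume 5×4=20. No mix of the others beats 5×22 = 110.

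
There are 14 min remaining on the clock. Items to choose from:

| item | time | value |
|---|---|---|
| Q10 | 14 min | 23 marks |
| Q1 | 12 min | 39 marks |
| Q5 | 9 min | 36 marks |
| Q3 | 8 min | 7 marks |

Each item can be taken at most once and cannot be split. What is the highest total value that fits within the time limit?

Check high-value combinations within 14 min:
- Q1: time 12, value 39
- Q5: time 9, value 36
- Q10: time 14, value 23
- Q3: time 8, value 7
Best: 39 marks.

39 marks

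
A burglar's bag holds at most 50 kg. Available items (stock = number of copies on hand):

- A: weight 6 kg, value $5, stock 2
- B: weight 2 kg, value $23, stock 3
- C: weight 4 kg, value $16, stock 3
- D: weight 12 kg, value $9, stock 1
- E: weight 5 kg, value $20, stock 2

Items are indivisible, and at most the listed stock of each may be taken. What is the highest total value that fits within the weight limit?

$171

Top feasible selections:
- 1×A + 3×B + 3×C + 1×D + 2×E: weight 46, value 171
- 2×A + 3×B + 3×C + 2×E: weight 40, value 167
- 3×B + 3×C + 1×D + 2×E: weight 40, value 166
- 1×A + 3×B + 3×C + 2×E: weight 34, value 162
Best: $171.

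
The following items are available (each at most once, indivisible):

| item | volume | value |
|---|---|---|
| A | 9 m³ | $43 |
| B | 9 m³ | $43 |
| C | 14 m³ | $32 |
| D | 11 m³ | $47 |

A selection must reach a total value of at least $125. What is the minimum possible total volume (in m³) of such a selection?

Subsets with value ≥ 125, sorted by total volume:
- A+B+D: volume 29, value 133
- A+B+C+D: volume 43, value 165
Minimum volume: 29 m³.

29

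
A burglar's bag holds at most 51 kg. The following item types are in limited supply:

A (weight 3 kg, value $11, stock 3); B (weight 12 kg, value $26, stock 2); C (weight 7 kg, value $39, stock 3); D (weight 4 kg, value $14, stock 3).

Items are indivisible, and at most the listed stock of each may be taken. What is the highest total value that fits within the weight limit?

Best selections within weight 51 and stock limits:
- 2×A + 1×B + 3×C + 3×D: weight 51, value 207
- 3×A + 1×B + 3×C + 2×D: weight 50, value 204
Best: $207.

$207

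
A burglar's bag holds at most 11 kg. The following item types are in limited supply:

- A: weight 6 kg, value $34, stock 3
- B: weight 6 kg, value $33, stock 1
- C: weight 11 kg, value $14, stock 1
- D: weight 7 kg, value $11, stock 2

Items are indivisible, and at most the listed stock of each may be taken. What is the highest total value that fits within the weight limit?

$34

Best selections within weight 11 and stock limits:
- 1×A: weight 6, value 34
- 1×B: weight 6, value 33
- 1×C: weight 11, value 14
- 1×D: weight 7, value 11
Best: $34.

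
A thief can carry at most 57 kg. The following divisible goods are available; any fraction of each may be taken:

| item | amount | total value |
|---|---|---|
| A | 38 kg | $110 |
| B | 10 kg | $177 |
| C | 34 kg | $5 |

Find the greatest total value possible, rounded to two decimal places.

Take in order of value per unit:
- B (177/10 per unit): all 10 → value 177, running total 177.00
- A (110/38 per unit): all 38 → value 110, running total 287.00
- C (5/34 per unit): 9 of 34 → value 9×5/34 = 1.3235, running total 288.32
Total 288.32.

288.32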